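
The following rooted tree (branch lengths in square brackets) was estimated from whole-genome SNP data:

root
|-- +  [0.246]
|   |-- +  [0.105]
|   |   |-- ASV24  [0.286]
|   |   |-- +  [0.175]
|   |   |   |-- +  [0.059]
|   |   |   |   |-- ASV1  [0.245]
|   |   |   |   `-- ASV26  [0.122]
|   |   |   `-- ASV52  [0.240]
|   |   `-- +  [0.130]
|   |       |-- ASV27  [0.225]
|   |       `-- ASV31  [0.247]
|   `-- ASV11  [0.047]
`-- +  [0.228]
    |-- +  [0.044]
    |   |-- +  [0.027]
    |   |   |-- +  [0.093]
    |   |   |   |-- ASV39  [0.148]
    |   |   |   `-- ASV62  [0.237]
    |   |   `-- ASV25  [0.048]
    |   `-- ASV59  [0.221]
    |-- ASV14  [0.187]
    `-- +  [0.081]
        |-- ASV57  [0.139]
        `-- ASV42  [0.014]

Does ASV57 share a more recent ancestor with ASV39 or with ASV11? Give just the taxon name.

The MRCA of ASV57 and ASV39 subtends ((((ASV39,ASV62),ASV25),ASV59),ASV14,(ASV57,ASV42)) (7 taxa).
The MRCA of ASV57 and ASV11 is the root, subtending the entire tree (14 taxa).
The first is nested inside the second, so ASV57 shares a more recent common ancestor with ASV39.

ASV39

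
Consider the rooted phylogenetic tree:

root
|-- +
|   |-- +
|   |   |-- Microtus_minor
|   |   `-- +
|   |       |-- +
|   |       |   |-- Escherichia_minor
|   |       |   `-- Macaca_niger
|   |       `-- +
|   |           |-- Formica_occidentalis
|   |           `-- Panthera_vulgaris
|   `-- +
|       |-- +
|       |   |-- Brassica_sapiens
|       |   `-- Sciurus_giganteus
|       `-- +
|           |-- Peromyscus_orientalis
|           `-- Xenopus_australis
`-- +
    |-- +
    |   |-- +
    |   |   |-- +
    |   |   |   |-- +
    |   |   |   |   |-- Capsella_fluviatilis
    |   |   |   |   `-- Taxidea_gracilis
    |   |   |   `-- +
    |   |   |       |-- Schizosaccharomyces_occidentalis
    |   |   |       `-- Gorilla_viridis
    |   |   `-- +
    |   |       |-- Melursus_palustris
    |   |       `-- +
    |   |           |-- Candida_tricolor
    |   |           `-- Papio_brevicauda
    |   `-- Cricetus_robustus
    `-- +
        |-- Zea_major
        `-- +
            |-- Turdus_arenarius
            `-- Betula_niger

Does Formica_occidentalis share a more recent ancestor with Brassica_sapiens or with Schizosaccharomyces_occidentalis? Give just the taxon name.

The MRCA of Formica_occidentalis and Brassica_sapiens subtends ((Microtus_minor,((Escherichia_minor,Macaca_niger),(Formica_occidentalis,Panthera_vulgaris))),((Brassica_sapiens,Sciurus_giganteus),(Peromyscus_orientalis,Xenopus_australis))) (9 taxa).
The MRCA of Formica_occidentalis and Schizosaccharomyces_occidentalis is the root, subtending the entire tree (20 taxa).
The first is nested inside the second, so Formica_occidentalis shares a more recent common ancestor with Brassica_sapiens.

Brassica_sapiens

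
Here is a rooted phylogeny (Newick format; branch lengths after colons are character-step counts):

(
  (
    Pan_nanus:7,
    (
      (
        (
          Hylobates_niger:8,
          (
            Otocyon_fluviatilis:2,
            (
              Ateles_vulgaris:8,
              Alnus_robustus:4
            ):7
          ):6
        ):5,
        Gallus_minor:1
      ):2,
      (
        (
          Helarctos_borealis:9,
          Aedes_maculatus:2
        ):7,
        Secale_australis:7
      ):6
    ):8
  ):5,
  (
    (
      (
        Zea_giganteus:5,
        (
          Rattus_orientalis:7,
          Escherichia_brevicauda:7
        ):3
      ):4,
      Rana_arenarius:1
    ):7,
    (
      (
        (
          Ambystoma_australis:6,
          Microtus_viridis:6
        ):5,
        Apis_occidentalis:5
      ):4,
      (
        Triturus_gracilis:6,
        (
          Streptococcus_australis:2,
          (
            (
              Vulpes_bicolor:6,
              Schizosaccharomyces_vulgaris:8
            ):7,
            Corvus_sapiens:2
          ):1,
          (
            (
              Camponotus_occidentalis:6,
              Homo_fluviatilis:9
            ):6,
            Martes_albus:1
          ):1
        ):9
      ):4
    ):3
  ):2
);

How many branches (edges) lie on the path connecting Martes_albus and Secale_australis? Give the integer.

10

The MRCA of Martes_albus and Secale_australis is the root of the tree.
From Martes_albus up to that node: 6 branches. From Secale_australis up to the same node: 4 branches. Total: 6 + 4 = 10.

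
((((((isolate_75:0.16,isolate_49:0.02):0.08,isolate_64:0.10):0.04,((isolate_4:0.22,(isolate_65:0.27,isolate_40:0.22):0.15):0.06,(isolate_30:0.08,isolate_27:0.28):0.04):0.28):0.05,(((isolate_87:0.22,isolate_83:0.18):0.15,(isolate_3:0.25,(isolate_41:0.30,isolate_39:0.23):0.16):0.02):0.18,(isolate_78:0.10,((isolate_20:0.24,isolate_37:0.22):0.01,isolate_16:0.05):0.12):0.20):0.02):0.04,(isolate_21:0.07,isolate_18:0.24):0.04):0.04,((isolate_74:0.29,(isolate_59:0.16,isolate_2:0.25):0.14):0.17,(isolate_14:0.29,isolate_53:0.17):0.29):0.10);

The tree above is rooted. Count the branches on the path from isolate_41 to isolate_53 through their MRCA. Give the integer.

The MRCA of isolate_41 and isolate_53 is the root of the tree.
From isolate_41 up to that node: 7 branches. From isolate_53 up to the same node: 3 branches. Total: 7 + 3 = 10.

10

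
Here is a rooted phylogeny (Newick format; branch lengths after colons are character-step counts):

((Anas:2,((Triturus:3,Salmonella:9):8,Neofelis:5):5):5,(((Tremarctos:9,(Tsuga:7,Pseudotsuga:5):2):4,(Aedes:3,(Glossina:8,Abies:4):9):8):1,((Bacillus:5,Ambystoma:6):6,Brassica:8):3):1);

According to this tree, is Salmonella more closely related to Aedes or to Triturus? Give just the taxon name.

Triturus

The MRCA of Salmonella and Triturus subtends (Triturus,Salmonella) (2 taxa).
The MRCA of Salmonella and Aedes is the root, subtending the entire tree (13 taxa).
The first is nested inside the second, so Salmonella shares a more recent common ancestor with Triturus.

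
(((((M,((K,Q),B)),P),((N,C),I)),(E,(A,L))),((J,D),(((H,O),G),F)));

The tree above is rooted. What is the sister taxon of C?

N

C attaches to the tree at the node subtending (N,C).
The other lineage descending from that same node — the sister group — is the single tip N.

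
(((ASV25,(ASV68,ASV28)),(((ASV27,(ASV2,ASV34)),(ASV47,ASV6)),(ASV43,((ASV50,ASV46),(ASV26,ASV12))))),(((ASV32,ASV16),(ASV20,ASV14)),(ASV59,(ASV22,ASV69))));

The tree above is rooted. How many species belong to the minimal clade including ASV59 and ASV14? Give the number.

7

The MRCA of ASV59 and ASV14 is the node subtending (((ASV32,ASV16),(ASV20,ASV14)),(ASV59,(ASV22,ASV69))).
That clade contains 7 terminal taxa: ASV14, ASV16, ASV20, ASV22, ASV32, ASV59, ASV69.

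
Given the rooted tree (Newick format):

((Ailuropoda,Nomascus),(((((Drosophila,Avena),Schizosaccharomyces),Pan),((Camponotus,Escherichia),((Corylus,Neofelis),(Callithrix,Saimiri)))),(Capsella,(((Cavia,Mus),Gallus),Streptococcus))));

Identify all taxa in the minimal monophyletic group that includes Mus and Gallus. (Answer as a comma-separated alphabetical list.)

Tracing Mus: it sits inside (Cavia,Mus).
Tracing Gallus: it sits inside ((Cavia,Mus),Gallus).
The smallest clade enclosing both is ((Cavia,Mus),Gallus); the answer is its 3 terminal taxa in alphabetical order.

Cavia, Gallus, Mus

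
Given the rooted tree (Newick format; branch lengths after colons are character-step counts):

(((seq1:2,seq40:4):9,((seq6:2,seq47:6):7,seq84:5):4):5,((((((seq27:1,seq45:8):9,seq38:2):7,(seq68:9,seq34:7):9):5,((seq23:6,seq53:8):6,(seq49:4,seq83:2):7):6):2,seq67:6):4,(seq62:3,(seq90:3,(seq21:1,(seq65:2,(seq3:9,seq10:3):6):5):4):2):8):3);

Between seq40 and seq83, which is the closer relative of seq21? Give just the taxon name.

The MRCA of seq21 and seq83 subtends ((((((seq27,seq45),seq38),(seq68,seq34)),((seq23,seq53),(seq49,seq83))),seq67),(seq62,(seq90,(seq21,(seq65,(seq3,seq10)))))) (16 taxa).
The MRCA of seq21 and seq40 is the root, subtending the entire tree (21 taxa).
The first is nested inside the second, so seq21 shares a more recent common ancestor with seq83.

seq83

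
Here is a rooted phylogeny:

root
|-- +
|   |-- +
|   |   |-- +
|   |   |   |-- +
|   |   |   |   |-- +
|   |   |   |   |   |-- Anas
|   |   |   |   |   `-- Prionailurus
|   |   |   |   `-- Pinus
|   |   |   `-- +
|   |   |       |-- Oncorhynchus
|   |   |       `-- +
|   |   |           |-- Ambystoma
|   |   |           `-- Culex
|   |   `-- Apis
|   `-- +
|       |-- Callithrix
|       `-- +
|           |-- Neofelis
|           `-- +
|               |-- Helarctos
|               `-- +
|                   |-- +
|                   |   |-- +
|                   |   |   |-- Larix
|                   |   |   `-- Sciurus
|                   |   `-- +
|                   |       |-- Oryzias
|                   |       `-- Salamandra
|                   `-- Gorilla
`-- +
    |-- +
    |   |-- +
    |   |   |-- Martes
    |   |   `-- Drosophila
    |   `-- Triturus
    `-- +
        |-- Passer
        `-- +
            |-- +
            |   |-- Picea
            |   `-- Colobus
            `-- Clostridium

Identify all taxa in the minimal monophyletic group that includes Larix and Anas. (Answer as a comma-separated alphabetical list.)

Ambystoma, Anas, Apis, Callithrix, Culex, Gorilla, Helarctos, Larix, Neofelis, Oncorhynchus, Oryzias, Pinus, Prionailurus, Salamandra, Sciurus

Tracing Larix: it sits inside (Larix,Sciurus).
Tracing Anas: it sits inside (Anas,Prionailurus).
The smallest clade enclosing both is (((((Anas,Prionailurus),Pinus),(Oncorhynchus,(Ambystoma,Culex))),Apis),(Callithrix,(Neofelis,(Helarctos,(((Larix,Sciurus),(Oryzias,Salamandra)),Gorilla))))); the answer is its 15 terminal taxa in alphabetical order.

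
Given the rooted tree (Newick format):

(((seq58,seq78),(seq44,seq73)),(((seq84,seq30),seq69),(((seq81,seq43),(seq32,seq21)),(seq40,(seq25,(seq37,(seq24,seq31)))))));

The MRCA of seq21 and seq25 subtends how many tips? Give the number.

The MRCA of seq21 and seq25 is the node subtending (((seq81,seq43),(seq32,seq21)),(seq40,(seq25,(seq37,(seq24,seq31))))).
That clade contains 9 terminal taxa: seq21, seq24, seq25, seq31, seq32, seq37, seq40, seq43, seq81.

9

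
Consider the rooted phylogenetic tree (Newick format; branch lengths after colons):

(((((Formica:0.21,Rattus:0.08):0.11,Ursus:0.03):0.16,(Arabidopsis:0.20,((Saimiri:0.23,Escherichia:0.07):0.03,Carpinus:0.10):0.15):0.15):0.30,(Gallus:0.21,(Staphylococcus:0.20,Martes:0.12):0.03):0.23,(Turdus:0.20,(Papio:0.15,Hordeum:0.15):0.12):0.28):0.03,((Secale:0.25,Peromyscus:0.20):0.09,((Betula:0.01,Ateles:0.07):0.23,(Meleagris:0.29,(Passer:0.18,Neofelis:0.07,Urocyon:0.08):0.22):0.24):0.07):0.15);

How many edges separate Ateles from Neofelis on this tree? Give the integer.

The MRCA of Ateles and Neofelis is the node subtending ((Betula,Ateles),(Meleagris,(Passer,Neofelis,Urocyon))).
From Ateles up to that node: 2 branches. From Neofelis up to the same node: 3 branches. Total: 2 + 3 = 5.

5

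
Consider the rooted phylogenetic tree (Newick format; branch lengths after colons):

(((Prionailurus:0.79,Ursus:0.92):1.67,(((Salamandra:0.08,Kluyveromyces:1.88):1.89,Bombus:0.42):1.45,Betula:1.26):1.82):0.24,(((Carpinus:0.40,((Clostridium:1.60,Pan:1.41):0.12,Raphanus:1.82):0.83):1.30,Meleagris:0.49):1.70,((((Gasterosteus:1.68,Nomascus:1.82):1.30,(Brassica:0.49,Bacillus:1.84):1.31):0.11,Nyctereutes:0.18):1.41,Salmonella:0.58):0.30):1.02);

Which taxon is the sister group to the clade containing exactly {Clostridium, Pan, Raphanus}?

The clade containing exactly {Clostridium, Pan, Raphanus} attaches to the tree at the node subtending (Carpinus,((Clostridium,Pan),Raphanus)).
The other lineage descending from that same node — the sister group — is the single tip Carpinus.

Carpinus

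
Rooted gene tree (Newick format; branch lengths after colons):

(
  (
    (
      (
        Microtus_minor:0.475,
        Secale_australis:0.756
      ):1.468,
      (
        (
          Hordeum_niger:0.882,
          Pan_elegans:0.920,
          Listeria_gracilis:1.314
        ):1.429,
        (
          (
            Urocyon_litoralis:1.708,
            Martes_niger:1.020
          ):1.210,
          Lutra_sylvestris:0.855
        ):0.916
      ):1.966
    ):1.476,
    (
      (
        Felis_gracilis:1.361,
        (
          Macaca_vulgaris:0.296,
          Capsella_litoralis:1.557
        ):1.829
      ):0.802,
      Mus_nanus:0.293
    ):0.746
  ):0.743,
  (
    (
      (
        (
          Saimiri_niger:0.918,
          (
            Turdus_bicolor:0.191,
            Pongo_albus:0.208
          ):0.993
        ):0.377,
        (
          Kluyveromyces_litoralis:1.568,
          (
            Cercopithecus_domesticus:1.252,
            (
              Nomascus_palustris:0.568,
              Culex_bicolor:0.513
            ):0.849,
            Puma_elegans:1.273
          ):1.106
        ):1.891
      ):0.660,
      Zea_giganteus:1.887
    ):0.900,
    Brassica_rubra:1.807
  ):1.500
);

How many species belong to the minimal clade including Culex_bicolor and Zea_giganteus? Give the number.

The MRCA of Culex_bicolor and Zea_giganteus is the node subtending (((Saimiri_niger,(Turdus_bicolor,Pongo_albus)),(Kluyveromyces_litoralis,(Cercopithecus_domesticus,(Nomascus_palustris,Culex_bicolor),Puma_elegans))),Zea_giganteus).
That clade contains 9 terminal taxa: Cercopithecus_domesticus, Culex_bicolor, Kluyveromyces_litoralis, Nomascus_palustris, Pongo_albus, Puma_elegans, Saimiri_niger, Turdus_bicolor, Zea_giganteus.

9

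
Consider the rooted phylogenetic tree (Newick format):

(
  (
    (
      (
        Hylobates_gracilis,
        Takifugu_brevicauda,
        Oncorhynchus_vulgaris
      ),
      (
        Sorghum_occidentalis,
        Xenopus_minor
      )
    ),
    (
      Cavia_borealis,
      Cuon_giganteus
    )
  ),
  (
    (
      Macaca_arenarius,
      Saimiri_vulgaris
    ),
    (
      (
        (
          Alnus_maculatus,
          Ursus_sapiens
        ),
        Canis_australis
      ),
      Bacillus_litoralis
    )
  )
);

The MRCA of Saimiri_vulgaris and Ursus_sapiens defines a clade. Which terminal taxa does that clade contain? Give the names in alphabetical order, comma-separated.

Tracing Saimiri_vulgaris: it sits inside (Macaca_arenarius,Saimiri_vulgaris).
Tracing Ursus_sapiens: it sits inside (Alnus_maculatus,Ursus_sapiens).
The smallest clade enclosing both is ((Macaca_arenarius,Saimiri_vulgaris),(((Alnus_maculatus,Ursus_sapiens),Canis_australis),Bacillus_litoralis)); the answer is its 6 terminal taxa in alphabetical order.

Alnus_maculatus, Bacillus_litoralis, Canis_australis, Macaca_arenarius, Saimiri_vulgaris, Ursus_sapiens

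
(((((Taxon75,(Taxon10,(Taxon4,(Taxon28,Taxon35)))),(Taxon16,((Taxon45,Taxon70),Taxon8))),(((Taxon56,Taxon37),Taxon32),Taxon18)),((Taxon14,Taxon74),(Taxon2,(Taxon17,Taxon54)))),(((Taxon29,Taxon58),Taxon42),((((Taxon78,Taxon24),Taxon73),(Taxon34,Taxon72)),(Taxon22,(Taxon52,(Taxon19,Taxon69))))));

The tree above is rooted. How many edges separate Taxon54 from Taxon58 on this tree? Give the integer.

The MRCA of Taxon54 and Taxon58 is the root of the tree.
From Taxon54 up to that node: 5 branches. From Taxon58 up to the same node: 4 branches. Total: 5 + 4 = 9.

9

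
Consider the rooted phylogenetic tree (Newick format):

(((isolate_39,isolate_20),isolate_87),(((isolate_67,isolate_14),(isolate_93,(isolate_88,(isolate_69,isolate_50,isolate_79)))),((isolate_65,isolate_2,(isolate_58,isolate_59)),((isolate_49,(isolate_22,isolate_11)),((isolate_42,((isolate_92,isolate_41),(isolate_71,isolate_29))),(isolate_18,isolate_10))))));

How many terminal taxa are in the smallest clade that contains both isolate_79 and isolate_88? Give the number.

The MRCA of isolate_79 and isolate_88 is the node subtending (isolate_88,(isolate_69,isolate_50,isolate_79)).
That clade contains 4 terminal taxa: isolate_50, isolate_69, isolate_79, isolate_88.

4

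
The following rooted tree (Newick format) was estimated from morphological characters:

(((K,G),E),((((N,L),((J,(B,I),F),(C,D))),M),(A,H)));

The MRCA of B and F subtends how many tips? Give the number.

4

The MRCA of B and F is the node subtending (J,(B,I),F).
That clade contains 4 terminal taxa: B, F, I, J.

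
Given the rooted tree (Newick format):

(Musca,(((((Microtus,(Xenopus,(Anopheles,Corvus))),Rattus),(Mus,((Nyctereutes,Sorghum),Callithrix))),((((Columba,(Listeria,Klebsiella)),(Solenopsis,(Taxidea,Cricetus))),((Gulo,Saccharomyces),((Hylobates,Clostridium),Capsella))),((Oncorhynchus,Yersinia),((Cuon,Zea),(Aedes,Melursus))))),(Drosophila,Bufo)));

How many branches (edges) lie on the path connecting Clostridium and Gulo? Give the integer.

The MRCA of Clostridium and Gulo is the node subtending ((Gulo,Saccharomyces),((Hylobates,Clostridium),Capsella)).
From Clostridium up to that node: 3 branches. From Gulo up to the same node: 2 branches. Total: 3 + 2 = 5.

5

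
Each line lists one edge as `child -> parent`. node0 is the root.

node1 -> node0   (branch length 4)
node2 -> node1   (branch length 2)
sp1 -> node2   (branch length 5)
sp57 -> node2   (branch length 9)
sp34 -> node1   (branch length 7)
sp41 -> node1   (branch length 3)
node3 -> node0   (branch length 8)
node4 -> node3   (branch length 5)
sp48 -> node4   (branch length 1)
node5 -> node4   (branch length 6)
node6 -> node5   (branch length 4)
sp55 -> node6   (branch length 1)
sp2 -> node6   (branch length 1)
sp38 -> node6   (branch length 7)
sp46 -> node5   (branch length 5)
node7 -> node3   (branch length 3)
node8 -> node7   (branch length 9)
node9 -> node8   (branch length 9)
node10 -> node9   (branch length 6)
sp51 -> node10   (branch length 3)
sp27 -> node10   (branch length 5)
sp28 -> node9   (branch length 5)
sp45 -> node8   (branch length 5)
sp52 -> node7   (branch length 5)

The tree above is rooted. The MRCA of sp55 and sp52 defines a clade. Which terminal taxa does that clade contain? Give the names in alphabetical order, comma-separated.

sp2, sp27, sp28, sp38, sp45, sp46, sp48, sp51, sp52, sp55

Tracing sp55: it sits inside (sp55,sp2,sp38).
Tracing sp52: it sits inside ((((sp51,sp27),sp28),sp45),sp52).
The smallest clade enclosing both is ((sp48,((sp55,sp2,sp38),sp46)),((((sp51,sp27),sp28),sp45),sp52)); the answer is its 10 terminal taxa in alphabetical order.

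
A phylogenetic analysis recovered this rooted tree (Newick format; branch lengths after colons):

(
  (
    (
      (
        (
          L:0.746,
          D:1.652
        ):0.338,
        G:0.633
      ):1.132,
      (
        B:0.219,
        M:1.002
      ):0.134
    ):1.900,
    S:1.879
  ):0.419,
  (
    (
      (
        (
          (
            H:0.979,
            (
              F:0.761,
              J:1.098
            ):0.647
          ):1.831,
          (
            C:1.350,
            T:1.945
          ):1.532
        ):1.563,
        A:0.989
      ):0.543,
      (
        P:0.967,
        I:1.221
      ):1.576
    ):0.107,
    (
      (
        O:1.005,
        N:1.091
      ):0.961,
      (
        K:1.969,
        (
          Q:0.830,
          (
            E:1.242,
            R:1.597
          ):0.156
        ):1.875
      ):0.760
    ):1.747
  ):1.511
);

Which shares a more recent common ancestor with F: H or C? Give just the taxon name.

H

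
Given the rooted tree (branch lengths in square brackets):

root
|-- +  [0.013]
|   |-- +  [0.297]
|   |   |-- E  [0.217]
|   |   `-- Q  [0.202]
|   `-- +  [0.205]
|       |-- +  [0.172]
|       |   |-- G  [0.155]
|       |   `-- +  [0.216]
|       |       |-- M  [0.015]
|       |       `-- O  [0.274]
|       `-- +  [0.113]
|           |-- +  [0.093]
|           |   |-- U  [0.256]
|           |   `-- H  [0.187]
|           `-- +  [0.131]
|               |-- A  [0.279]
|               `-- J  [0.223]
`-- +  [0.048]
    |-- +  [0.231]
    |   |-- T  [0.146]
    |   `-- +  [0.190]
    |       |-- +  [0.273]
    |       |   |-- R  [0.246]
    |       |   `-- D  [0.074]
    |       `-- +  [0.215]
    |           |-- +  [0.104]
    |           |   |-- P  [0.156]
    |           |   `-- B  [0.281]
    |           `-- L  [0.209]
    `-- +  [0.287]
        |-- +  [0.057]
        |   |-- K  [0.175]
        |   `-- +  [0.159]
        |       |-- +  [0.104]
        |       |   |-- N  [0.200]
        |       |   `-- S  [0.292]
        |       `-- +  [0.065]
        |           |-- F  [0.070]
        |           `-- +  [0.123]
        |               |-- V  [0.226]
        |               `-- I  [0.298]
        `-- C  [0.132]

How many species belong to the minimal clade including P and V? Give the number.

The MRCA of P and V is the node subtending ((T,((R,D),((P,B),L))),((K,((N,S),(F,(V,I)))),C)).
That clade contains 13 terminal taxa: B, C, D, F, I, K, L, N, P, R, S, T, V.

13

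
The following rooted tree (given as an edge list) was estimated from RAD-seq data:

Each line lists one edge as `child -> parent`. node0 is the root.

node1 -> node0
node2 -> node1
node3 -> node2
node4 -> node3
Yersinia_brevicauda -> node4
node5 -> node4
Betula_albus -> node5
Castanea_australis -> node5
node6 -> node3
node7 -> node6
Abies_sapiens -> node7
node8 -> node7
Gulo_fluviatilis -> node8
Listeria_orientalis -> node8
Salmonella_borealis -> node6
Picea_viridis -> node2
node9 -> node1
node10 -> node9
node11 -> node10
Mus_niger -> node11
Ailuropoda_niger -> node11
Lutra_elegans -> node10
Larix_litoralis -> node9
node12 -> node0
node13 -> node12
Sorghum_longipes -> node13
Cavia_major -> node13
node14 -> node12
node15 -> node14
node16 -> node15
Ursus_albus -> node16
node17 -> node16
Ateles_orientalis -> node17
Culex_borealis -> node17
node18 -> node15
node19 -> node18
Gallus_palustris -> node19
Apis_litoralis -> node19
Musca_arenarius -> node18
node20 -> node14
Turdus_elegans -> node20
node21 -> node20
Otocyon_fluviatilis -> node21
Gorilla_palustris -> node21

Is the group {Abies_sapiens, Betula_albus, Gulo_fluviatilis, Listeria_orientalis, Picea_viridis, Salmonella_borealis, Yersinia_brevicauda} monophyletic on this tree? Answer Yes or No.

The MRCA of the listed taxa subtends (((Yersinia_brevicauda,(Betula_albus,Castanea_australis)),((Abies_sapiens,(Gulo_fluviatilis,Listeria_orientalis)),Salmonella_borealis)),Picea_viridis).
That clade also contains Castanea_australis, which is not in the proposed group, so the group is not monophyletic.

No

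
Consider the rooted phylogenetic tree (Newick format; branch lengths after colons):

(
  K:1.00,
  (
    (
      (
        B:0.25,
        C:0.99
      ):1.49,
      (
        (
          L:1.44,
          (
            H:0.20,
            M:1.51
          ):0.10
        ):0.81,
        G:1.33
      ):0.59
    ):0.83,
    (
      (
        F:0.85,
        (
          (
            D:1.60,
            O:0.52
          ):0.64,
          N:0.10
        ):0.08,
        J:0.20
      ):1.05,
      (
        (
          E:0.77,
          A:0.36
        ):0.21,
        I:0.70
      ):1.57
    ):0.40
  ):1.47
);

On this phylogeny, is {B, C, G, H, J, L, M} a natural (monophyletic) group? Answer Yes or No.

No

The MRCA of the listed taxa subtends (((B,C),((L,(H,M)),G)),((F,((D,O),N),J),((E,A),I))).
That clade also contains A, D, E, F, I, N, O, which are not in the proposed group, so the group is not monophyletic.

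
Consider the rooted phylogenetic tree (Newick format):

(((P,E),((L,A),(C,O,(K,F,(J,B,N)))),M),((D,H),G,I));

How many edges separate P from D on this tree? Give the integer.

The MRCA of P and D is the root of the tree.
From P up to that node: 3 branches. From D up to the same node: 3 branches. Total: 3 + 3 = 6.

6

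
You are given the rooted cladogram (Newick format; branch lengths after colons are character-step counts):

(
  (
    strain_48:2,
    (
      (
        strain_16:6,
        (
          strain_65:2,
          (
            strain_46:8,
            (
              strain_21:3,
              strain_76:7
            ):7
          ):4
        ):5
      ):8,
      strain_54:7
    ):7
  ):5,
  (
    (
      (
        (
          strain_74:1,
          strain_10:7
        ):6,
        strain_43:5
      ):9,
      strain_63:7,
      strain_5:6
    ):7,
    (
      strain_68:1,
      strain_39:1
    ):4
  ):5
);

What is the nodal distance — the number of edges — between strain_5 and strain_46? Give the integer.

9

The MRCA of strain_5 and strain_46 is the root of the tree.
From strain_5 up to that node: 3 branches. From strain_46 up to the same node: 6 branches. Total: 3 + 6 = 9.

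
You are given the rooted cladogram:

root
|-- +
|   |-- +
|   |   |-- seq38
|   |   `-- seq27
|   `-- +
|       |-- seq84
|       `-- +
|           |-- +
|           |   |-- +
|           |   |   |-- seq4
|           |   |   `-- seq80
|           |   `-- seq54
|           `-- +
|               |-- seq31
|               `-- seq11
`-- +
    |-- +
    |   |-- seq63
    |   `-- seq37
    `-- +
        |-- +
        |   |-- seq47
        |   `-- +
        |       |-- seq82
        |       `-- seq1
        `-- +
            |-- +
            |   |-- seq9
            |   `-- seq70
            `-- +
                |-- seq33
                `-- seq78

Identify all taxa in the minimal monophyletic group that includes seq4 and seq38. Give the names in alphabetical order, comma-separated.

seq11, seq27, seq31, seq38, seq4, seq54, seq80, seq84

Tracing seq4: it sits inside (seq4,seq80).
Tracing seq38: it sits inside (seq38,seq27).
The smallest clade enclosing both is ((seq38,seq27),(seq84,(((seq4,seq80),seq54),(seq31,seq11)))); the answer is its 8 terminal taxa in alphabetical order.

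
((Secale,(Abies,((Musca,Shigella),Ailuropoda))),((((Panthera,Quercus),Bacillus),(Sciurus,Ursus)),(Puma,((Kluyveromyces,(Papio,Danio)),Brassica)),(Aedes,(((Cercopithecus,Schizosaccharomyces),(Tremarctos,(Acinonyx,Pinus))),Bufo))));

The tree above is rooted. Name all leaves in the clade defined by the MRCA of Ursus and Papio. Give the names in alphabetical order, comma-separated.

Acinonyx, Aedes, Bacillus, Brassica, Bufo, Cercopithecus, Danio, Kluyveromyces, Panthera, Papio, Pinus, Puma, Quercus, Schizosaccharomyces, Sciurus, Tremarctos, Ursus

Tracing Ursus: it sits inside (Sciurus,Ursus).
Tracing Papio: it sits inside (Papio,Danio).
The smallest clade enclosing both is ((((Panthera,Quercus),Bacillus),(Sciurus,Ursus)),(Puma,((Kluyveromyces,(Papio,Danio)),Brassica)),(Aedes,(((Cercopithecus,Schizosaccharomyces),(Tremarctos,(Acinonyx,Pinus))),Bufo))); the answer is its 17 terminal taxa in alphabetical order.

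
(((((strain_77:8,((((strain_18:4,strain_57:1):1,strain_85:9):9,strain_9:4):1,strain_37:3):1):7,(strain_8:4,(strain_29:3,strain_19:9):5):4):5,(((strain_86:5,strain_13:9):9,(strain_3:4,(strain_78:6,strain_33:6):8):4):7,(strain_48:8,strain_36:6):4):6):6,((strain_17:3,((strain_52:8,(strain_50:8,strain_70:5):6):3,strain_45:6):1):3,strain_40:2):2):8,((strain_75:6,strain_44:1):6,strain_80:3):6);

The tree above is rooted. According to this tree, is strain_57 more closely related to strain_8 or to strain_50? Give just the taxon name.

The MRCA of strain_57 and strain_8 subtends ((strain_77,((((strain_18,strain_57),strain_85),strain_9),strain_37)),(strain_8,(strain_29,strain_19))) (9 taxa).
The MRCA of strain_57 and strain_50 subtends ((((strain_77,((((strain_18,strain_57),strain_85),strain_9),strain_37)),(strain_8,(strain_29,strain_19))),(((strain_86,strain_13),(strain_3,(strain_78,strain_33))),(strain_48,strain_36))),((strain_17,((strain_52,(strain_50,strain_70)),strain_45)),strain_40)) (22 taxa).
The first is nested inside the second, so strain_57 shares a more recent common ancestor with strain_8.

strain_8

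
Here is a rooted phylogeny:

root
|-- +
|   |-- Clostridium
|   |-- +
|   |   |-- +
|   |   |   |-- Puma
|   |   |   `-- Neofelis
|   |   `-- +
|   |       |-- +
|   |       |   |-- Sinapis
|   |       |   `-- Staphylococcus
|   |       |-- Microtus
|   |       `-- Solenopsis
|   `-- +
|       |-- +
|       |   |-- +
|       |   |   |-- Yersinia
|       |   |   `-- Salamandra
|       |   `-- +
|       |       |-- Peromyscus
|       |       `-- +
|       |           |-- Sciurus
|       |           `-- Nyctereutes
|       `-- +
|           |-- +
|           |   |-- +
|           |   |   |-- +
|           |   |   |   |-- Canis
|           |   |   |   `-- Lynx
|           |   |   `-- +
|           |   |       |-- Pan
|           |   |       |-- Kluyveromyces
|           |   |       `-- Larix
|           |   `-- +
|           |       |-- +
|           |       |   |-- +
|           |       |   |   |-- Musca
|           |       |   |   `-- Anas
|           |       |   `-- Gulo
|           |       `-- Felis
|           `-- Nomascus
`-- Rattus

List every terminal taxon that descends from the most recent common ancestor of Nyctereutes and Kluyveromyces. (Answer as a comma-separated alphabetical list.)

Anas, Canis, Felis, Gulo, Kluyveromyces, Larix, Lynx, Musca, Nomascus, Nyctereutes, Pan, Peromyscus, Salamandra, Sciurus, Yersinia

Tracing Nyctereutes: it sits inside (Sciurus,Nyctereutes).
Tracing Kluyveromyces: it sits inside (Pan,Kluyveromyces,Larix).
The smallest clade enclosing both is (((Yersinia,Salamandra),(Peromyscus,(Sciurus,Nyctereutes))),((((Canis,Lynx),(Pan,Kluyveromyces,Larix)),(((Musca,Anas),Gulo),Felis)),Nomascus)); the answer is its 15 terminal taxa in alphabetical order.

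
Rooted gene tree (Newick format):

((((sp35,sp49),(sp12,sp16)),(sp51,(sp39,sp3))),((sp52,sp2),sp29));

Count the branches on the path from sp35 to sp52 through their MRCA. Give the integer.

7

The MRCA of sp35 and sp52 is the root of the tree.
From sp35 up to that node: 4 branches. From sp52 up to the same node: 3 branches. Total: 4 + 3 = 7.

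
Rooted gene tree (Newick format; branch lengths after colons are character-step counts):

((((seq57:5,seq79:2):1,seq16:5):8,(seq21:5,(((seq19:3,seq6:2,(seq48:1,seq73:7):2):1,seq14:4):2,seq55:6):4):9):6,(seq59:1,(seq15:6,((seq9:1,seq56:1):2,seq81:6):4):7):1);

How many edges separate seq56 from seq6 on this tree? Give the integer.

The MRCA of seq56 and seq6 is the root of the tree.
From seq56 up to that node: 5 branches. From seq6 up to the same node: 6 branches. Total: 5 + 6 = 11.

11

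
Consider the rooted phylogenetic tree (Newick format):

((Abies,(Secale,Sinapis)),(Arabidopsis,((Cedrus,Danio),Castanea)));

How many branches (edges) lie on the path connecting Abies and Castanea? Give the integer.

5

The MRCA of Abies and Castanea is the root of the tree.
From Abies up to that node: 2 branches. From Castanea up to the same node: 3 branches. Total: 2 + 3 = 5.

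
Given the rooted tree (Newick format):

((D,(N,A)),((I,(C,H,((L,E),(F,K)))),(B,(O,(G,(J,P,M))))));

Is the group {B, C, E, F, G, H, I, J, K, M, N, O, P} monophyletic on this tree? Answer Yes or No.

The MRCA of the listed taxa is the root, so the smallest clade containing them is the whole tree.
That clade also contains A, D, L, which are not in the proposed group, so the group is not monophyletic.

No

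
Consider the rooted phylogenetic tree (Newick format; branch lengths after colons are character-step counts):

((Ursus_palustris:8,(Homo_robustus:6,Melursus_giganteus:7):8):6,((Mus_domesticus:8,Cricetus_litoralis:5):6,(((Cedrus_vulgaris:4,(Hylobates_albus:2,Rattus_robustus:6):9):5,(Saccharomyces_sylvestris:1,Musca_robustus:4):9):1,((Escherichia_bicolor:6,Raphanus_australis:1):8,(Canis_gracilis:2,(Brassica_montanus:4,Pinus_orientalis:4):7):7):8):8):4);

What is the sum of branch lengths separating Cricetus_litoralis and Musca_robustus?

33

The path runs Cricetus_litoralis → … → MRCA → … → Musca_robustus; the MRCA is the node subtending ((Mus_domesticus,Cricetus_litoralis),(((Cedrus_vulgaris,(Hylobates_albus,Rattus_robustus)),(Saccharomyces_sylvestris,Musca_robustus)),((Escherichia_bicolor,Raphanus_australis),(Canis_gracilis,(Brassica_montanus,Pinus_orientalis))))).
Branch lengths along that path: 5 + 6 + 8 + 1 + 9 + 4 = 33.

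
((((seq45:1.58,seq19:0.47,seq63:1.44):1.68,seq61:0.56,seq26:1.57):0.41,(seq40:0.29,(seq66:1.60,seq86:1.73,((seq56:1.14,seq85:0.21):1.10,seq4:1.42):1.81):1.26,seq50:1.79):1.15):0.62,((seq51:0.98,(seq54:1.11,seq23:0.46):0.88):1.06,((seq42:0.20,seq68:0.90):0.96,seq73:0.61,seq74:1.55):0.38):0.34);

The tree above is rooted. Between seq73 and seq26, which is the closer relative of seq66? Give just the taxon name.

seq26

The MRCA of seq66 and seq26 subtends (((seq45,seq19,seq63),seq61,seq26),(seq40,(seq66,seq86,((seq56,seq85),seq4)),seq50)) (12 taxa).
The MRCA of seq66 and seq73 is the root, subtending the entire tree (19 taxa).
The first is nested inside the second, so seq66 shares a more recent common ancestor with seq26.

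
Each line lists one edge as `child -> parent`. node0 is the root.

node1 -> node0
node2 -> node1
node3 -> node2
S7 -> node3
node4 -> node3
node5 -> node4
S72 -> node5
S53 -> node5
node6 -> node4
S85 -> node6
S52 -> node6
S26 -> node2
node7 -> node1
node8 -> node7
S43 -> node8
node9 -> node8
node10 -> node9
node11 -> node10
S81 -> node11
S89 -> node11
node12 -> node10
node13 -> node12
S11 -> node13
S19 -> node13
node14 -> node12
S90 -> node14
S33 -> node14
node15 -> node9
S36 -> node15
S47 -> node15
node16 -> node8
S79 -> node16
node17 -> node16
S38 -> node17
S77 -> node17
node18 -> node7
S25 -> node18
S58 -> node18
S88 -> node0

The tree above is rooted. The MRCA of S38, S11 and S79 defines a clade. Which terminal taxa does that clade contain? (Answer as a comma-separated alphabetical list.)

Tracing S38: it sits inside (S38,S77).
Tracing S11: it sits inside (S11,S19).
Tracing S79: it sits inside (S79,(S38,S77)).
The smallest clade enclosing all 3 is (S43,(((S81,S89),((S11,S19),(S90,S33))),(S36,S47)),(S79,(S38,S77))); the answer is its 12 terminal taxa in alphabetical order.

S11, S19, S33, S36, S38, S43, S47, S77, S79, S81, S89, S90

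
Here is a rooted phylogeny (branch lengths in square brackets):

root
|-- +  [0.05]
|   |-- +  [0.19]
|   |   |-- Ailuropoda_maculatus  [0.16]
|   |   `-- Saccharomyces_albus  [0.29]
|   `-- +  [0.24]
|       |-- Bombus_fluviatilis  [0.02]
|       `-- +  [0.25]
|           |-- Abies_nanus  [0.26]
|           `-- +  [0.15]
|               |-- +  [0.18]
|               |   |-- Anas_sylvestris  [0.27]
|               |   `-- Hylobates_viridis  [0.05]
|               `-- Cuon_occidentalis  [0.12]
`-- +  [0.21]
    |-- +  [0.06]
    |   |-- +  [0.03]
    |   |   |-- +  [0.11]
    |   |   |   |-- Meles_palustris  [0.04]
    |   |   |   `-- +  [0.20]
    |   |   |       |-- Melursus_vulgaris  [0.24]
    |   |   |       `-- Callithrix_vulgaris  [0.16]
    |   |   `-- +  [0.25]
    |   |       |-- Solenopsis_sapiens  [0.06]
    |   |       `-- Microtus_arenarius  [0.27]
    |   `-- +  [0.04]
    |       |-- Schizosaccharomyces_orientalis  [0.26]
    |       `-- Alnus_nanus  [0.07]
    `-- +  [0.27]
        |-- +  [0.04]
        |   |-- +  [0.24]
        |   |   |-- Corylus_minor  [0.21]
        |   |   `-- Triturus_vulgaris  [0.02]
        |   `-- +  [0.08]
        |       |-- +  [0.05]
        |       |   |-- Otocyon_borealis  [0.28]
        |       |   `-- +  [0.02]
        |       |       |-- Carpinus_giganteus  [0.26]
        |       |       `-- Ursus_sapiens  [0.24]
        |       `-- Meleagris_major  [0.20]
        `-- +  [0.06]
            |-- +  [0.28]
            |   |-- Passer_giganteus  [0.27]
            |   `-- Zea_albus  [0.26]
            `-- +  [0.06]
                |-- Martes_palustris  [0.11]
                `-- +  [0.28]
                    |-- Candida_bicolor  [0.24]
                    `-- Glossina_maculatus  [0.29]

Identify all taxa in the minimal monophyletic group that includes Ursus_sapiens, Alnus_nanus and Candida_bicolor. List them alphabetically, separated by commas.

Tracing Ursus_sapiens: it sits inside (Carpinus_giganteus,Ursus_sapiens).
Tracing Alnus_nanus: it sits inside (Schizosaccharomyces_orientalis,Alnus_nanus).
Tracing Candida_bicolor: it sits inside (Candida_bicolor,Glossina_maculatus).
The smallest clade enclosing all 3 is ((((Meles_palustris,(Melursus_vulgaris,Callithrix_vulgaris)),(Solenopsis_sapiens,Microtus_arenarius)),(Schizosaccharomyces_orientalis,Alnus_nanus)),(((Corylus_minor,Triturus_vulgaris),((Otocyon_borealis,(Carpinus_giganteus,Ursus_sapiens)),Meleagris_major)),((Passer_giganteus,Zea_albus),(Martes_palustris,(Candida_bicolor,Glossina_maculatus))))); the answer is its 18 terminal taxa in alphabetical order.

Alnus_nanus, Callithrix_vulgaris, Candida_bicolor, Carpinus_giganteus, Corylus_minor, Glossina_maculatus, Martes_palustris, Meleagris_major, Meles_palustris, Melursus_vulgaris, Microtus_arenarius, Otocyon_borealis, Passer_giganteus, Schizosaccharomyces_orientalis, Solenopsis_sapiens, Triturus_vulgaris, Ursus_sapiens, Zea_albus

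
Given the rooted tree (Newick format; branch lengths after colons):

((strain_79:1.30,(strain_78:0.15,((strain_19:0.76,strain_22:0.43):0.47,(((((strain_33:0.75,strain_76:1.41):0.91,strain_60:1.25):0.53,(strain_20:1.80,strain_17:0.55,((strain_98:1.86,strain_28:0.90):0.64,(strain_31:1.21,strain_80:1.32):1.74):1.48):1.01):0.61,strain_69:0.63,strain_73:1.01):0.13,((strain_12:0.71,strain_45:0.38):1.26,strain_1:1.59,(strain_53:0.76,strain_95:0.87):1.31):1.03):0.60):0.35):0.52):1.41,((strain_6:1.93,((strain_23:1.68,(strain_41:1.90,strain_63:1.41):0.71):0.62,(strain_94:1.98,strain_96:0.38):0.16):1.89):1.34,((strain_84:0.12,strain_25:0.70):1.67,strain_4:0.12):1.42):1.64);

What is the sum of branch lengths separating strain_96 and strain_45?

The path runs strain_96 → … → MRCA → … → strain_45; the MRCA is the root of the tree.
Branch lengths along that path: 0.38 + 0.16 + 1.89 + 1.34 + 1.64 + 1.41 + 0.52 + 0.35 + 0.60 + 1.03 + 1.26 + 0.38 = 10.96.

10.96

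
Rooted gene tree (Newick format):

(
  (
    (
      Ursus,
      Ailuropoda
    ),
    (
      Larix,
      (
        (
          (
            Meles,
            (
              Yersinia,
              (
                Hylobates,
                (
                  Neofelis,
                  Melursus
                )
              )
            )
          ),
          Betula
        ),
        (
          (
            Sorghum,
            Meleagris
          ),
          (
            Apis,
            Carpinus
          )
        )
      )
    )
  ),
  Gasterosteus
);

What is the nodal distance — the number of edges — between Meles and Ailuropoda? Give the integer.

7

The MRCA of Meles and Ailuropoda is the node subtending ((Ursus,Ailuropoda),(Larix,(((Meles,(Yersinia,(Hylobates,(Neofelis,Melursus)))),Betula),((Sorghum,Meleagris),(Apis,Carpinus))))).
From Meles up to that node: 5 branches. From Ailuropoda up to the same node: 2 branches. Total: 5 + 2 = 7.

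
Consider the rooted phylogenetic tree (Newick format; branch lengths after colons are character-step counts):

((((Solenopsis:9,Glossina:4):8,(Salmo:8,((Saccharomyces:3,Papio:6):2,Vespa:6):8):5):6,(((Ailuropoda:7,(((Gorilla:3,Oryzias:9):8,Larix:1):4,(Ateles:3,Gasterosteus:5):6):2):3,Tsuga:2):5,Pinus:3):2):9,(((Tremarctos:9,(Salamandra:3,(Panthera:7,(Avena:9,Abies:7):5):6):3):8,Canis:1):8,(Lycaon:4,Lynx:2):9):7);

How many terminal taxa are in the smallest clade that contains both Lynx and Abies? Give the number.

8

The MRCA of Lynx and Abies is the node subtending (((Tremarctos,(Salamandra,(Panthera,(Avena,Abies)))),Canis),(Lycaon,Lynx)).
That clade contains 8 terminal taxa: Abies, Avena, Canis, Lycaon, Lynx, Panthera, Salamandra, Tremarctos.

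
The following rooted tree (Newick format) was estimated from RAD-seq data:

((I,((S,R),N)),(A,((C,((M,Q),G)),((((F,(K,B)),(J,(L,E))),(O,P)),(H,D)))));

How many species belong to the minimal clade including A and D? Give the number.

The MRCA of A and D is the node subtending (A,((C,((M,Q),G)),((((F,(K,B)),(J,(L,E))),(O,P)),(H,D)))).
That clade contains 15 terminal taxa: A, B, C, D, E, F, G, H, J, K, L, M, O, P, Q.

15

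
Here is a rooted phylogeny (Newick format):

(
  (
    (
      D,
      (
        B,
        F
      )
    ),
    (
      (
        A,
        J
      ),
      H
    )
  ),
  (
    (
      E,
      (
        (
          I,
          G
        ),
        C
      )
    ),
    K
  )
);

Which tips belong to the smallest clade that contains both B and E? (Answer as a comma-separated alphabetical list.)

Tracing B: it sits inside (B,F).
Tracing E: it sits inside (E,((I,G),C)).
The smallest clade enclosing both is the whole tree (their MRCA is the root), so the answer is all 11 tips in alphabetical order.

A, B, C, D, E, F, G, H, I, J, K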